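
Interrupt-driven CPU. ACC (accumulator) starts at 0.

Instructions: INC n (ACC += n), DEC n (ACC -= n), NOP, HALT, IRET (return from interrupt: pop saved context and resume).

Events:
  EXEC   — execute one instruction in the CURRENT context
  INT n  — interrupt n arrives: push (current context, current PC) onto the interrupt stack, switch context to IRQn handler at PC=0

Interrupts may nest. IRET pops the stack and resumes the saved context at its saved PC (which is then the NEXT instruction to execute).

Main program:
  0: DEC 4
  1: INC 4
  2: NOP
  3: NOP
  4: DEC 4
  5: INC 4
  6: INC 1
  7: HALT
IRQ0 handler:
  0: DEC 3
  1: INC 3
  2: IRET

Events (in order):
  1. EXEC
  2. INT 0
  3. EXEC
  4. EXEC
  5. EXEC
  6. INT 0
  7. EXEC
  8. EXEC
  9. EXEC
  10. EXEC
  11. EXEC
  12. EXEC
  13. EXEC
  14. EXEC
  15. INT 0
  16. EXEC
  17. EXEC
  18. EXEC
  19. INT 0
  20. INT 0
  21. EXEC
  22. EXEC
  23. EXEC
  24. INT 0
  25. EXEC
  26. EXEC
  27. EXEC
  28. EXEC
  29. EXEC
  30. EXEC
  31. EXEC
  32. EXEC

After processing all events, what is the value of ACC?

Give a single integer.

Event 1 (EXEC): [MAIN] PC=0: DEC 4 -> ACC=-4
Event 2 (INT 0): INT 0 arrives: push (MAIN, PC=1), enter IRQ0 at PC=0 (depth now 1)
Event 3 (EXEC): [IRQ0] PC=0: DEC 3 -> ACC=-7
Event 4 (EXEC): [IRQ0] PC=1: INC 3 -> ACC=-4
Event 5 (EXEC): [IRQ0] PC=2: IRET -> resume MAIN at PC=1 (depth now 0)
Event 6 (INT 0): INT 0 arrives: push (MAIN, PC=1), enter IRQ0 at PC=0 (depth now 1)
Event 7 (EXEC): [IRQ0] PC=0: DEC 3 -> ACC=-7
Event 8 (EXEC): [IRQ0] PC=1: INC 3 -> ACC=-4
Event 9 (EXEC): [IRQ0] PC=2: IRET -> resume MAIN at PC=1 (depth now 0)
Event 10 (EXEC): [MAIN] PC=1: INC 4 -> ACC=0
Event 11 (EXEC): [MAIN] PC=2: NOP
Event 12 (EXEC): [MAIN] PC=3: NOP
Event 13 (EXEC): [MAIN] PC=4: DEC 4 -> ACC=-4
Event 14 (EXEC): [MAIN] PC=5: INC 4 -> ACC=0
Event 15 (INT 0): INT 0 arrives: push (MAIN, PC=6), enter IRQ0 at PC=0 (depth now 1)
Event 16 (EXEC): [IRQ0] PC=0: DEC 3 -> ACC=-3
Event 17 (EXEC): [IRQ0] PC=1: INC 3 -> ACC=0
Event 18 (EXEC): [IRQ0] PC=2: IRET -> resume MAIN at PC=6 (depth now 0)
Event 19 (INT 0): INT 0 arrives: push (MAIN, PC=6), enter IRQ0 at PC=0 (depth now 1)
Event 20 (INT 0): INT 0 arrives: push (IRQ0, PC=0), enter IRQ0 at PC=0 (depth now 2)
Event 21 (EXEC): [IRQ0] PC=0: DEC 3 -> ACC=-3
Event 22 (EXEC): [IRQ0] PC=1: INC 3 -> ACC=0
Event 23 (EXEC): [IRQ0] PC=2: IRET -> resume IRQ0 at PC=0 (depth now 1)
Event 24 (INT 0): INT 0 arrives: push (IRQ0, PC=0), enter IRQ0 at PC=0 (depth now 2)
Event 25 (EXEC): [IRQ0] PC=0: DEC 3 -> ACC=-3
Event 26 (EXEC): [IRQ0] PC=1: INC 3 -> ACC=0
Event 27 (EXEC): [IRQ0] PC=2: IRET -> resume IRQ0 at PC=0 (depth now 1)
Event 28 (EXEC): [IRQ0] PC=0: DEC 3 -> ACC=-3
Event 29 (EXEC): [IRQ0] PC=1: INC 3 -> ACC=0
Event 30 (EXEC): [IRQ0] PC=2: IRET -> resume MAIN at PC=6 (depth now 0)
Event 31 (EXEC): [MAIN] PC=6: INC 1 -> ACC=1
Event 32 (EXEC): [MAIN] PC=7: HALT

Answer: 1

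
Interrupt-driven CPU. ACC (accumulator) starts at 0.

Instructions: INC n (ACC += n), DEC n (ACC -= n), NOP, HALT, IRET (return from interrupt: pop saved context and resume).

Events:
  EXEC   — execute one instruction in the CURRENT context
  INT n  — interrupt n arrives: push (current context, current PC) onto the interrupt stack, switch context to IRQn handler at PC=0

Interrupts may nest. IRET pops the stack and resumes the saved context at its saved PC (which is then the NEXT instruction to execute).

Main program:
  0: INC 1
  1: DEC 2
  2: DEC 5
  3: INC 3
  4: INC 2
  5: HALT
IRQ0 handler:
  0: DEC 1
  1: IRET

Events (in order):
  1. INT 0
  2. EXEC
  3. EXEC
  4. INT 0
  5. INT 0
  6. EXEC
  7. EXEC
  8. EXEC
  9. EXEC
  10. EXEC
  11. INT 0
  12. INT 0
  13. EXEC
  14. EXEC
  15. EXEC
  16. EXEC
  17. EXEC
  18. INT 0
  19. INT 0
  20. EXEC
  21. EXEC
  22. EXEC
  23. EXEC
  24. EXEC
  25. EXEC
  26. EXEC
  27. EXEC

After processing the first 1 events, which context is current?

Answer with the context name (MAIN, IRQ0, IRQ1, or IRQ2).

Answer: IRQ0

Derivation:
Event 1 (INT 0): INT 0 arrives: push (MAIN, PC=0), enter IRQ0 at PC=0 (depth now 1)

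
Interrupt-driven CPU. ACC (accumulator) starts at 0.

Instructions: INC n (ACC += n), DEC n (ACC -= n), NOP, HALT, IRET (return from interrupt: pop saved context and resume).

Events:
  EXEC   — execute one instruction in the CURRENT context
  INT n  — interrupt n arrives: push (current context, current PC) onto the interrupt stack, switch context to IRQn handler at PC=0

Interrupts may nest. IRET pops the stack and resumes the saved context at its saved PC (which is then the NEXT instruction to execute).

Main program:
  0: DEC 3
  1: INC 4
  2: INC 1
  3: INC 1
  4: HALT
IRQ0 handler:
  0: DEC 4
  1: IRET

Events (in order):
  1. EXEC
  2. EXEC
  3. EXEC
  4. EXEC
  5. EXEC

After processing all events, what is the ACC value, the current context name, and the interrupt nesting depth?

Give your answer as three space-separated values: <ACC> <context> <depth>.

Event 1 (EXEC): [MAIN] PC=0: DEC 3 -> ACC=-3
Event 2 (EXEC): [MAIN] PC=1: INC 4 -> ACC=1
Event 3 (EXEC): [MAIN] PC=2: INC 1 -> ACC=2
Event 4 (EXEC): [MAIN] PC=3: INC 1 -> ACC=3
Event 5 (EXEC): [MAIN] PC=4: HALT

Answer: 3 MAIN 0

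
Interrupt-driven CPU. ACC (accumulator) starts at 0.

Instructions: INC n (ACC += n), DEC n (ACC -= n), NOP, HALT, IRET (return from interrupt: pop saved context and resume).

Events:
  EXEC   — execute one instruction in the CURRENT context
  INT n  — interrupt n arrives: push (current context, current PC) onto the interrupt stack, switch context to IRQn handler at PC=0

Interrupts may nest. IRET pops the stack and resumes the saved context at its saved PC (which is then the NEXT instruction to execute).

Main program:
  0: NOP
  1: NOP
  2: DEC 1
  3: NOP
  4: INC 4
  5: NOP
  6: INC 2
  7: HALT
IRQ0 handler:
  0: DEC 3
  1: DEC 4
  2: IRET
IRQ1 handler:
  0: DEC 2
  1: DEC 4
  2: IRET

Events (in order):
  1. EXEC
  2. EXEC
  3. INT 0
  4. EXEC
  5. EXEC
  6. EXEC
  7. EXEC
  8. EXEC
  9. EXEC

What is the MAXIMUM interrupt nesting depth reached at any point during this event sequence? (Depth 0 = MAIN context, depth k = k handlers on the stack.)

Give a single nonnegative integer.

Event 1 (EXEC): [MAIN] PC=0: NOP [depth=0]
Event 2 (EXEC): [MAIN] PC=1: NOP [depth=0]
Event 3 (INT 0): INT 0 arrives: push (MAIN, PC=2), enter IRQ0 at PC=0 (depth now 1) [depth=1]
Event 4 (EXEC): [IRQ0] PC=0: DEC 3 -> ACC=-3 [depth=1]
Event 5 (EXEC): [IRQ0] PC=1: DEC 4 -> ACC=-7 [depth=1]
Event 6 (EXEC): [IRQ0] PC=2: IRET -> resume MAIN at PC=2 (depth now 0) [depth=0]
Event 7 (EXEC): [MAIN] PC=2: DEC 1 -> ACC=-8 [depth=0]
Event 8 (EXEC): [MAIN] PC=3: NOP [depth=0]
Event 9 (EXEC): [MAIN] PC=4: INC 4 -> ACC=-4 [depth=0]
Max depth observed: 1

Answer: 1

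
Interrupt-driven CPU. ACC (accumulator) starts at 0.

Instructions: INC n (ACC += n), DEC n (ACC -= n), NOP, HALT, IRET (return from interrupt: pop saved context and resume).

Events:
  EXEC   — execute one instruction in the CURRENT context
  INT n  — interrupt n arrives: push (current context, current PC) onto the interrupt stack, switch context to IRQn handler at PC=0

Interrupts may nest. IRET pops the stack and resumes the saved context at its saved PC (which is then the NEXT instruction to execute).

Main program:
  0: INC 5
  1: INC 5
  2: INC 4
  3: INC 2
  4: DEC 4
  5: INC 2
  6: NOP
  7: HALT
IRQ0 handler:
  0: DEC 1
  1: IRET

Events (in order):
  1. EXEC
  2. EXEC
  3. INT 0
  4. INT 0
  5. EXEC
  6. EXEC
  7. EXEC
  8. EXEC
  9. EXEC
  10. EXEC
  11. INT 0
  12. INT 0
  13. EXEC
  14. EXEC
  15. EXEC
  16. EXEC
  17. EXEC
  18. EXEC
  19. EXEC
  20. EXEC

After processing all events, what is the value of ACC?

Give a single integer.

Answer: 10

Derivation:
Event 1 (EXEC): [MAIN] PC=0: INC 5 -> ACC=5
Event 2 (EXEC): [MAIN] PC=1: INC 5 -> ACC=10
Event 3 (INT 0): INT 0 arrives: push (MAIN, PC=2), enter IRQ0 at PC=0 (depth now 1)
Event 4 (INT 0): INT 0 arrives: push (IRQ0, PC=0), enter IRQ0 at PC=0 (depth now 2)
Event 5 (EXEC): [IRQ0] PC=0: DEC 1 -> ACC=9
Event 6 (EXEC): [IRQ0] PC=1: IRET -> resume IRQ0 at PC=0 (depth now 1)
Event 7 (EXEC): [IRQ0] PC=0: DEC 1 -> ACC=8
Event 8 (EXEC): [IRQ0] PC=1: IRET -> resume MAIN at PC=2 (depth now 0)
Event 9 (EXEC): [MAIN] PC=2: INC 4 -> ACC=12
Event 10 (EXEC): [MAIN] PC=3: INC 2 -> ACC=14
Event 11 (INT 0): INT 0 arrives: push (MAIN, PC=4), enter IRQ0 at PC=0 (depth now 1)
Event 12 (INT 0): INT 0 arrives: push (IRQ0, PC=0), enter IRQ0 at PC=0 (depth now 2)
Event 13 (EXEC): [IRQ0] PC=0: DEC 1 -> ACC=13
Event 14 (EXEC): [IRQ0] PC=1: IRET -> resume IRQ0 at PC=0 (depth now 1)
Event 15 (EXEC): [IRQ0] PC=0: DEC 1 -> ACC=12
Event 16 (EXEC): [IRQ0] PC=1: IRET -> resume MAIN at PC=4 (depth now 0)
Event 17 (EXEC): [MAIN] PC=4: DEC 4 -> ACC=8
Event 18 (EXEC): [MAIN] PC=5: INC 2 -> ACC=10
Event 19 (EXEC): [MAIN] PC=6: NOP
Event 20 (EXEC): [MAIN] PC=7: HALT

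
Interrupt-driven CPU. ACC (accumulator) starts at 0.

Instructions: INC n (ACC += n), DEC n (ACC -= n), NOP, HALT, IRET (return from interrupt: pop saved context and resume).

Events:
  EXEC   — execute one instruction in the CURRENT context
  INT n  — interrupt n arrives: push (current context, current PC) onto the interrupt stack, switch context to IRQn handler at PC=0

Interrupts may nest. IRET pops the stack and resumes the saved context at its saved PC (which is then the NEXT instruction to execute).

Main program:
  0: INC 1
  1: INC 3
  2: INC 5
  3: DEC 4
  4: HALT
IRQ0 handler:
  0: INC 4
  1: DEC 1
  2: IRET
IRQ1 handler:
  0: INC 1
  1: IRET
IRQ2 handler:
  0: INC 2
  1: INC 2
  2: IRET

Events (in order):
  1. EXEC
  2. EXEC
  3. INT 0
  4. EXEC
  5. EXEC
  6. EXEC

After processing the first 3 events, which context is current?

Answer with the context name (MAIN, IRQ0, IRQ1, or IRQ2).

Answer: IRQ0

Derivation:
Event 1 (EXEC): [MAIN] PC=0: INC 1 -> ACC=1
Event 2 (EXEC): [MAIN] PC=1: INC 3 -> ACC=4
Event 3 (INT 0): INT 0 arrives: push (MAIN, PC=2), enter IRQ0 at PC=0 (depth now 1)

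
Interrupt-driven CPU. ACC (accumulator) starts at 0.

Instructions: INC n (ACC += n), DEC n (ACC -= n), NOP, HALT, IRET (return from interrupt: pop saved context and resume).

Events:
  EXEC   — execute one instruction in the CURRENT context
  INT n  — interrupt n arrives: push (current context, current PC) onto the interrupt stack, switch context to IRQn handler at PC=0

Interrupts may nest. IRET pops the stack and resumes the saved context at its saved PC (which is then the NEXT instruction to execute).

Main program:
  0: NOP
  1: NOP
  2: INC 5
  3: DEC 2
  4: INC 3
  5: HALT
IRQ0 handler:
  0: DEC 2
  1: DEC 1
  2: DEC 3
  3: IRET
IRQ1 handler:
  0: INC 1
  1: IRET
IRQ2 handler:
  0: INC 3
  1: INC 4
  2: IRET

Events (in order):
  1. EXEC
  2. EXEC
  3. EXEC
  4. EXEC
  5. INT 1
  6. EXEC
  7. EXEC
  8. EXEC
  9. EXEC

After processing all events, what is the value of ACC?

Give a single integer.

Event 1 (EXEC): [MAIN] PC=0: NOP
Event 2 (EXEC): [MAIN] PC=1: NOP
Event 3 (EXEC): [MAIN] PC=2: INC 5 -> ACC=5
Event 4 (EXEC): [MAIN] PC=3: DEC 2 -> ACC=3
Event 5 (INT 1): INT 1 arrives: push (MAIN, PC=4), enter IRQ1 at PC=0 (depth now 1)
Event 6 (EXEC): [IRQ1] PC=0: INC 1 -> ACC=4
Event 7 (EXEC): [IRQ1] PC=1: IRET -> resume MAIN at PC=4 (depth now 0)
Event 8 (EXEC): [MAIN] PC=4: INC 3 -> ACC=7
Event 9 (EXEC): [MAIN] PC=5: HALT

Answer: 7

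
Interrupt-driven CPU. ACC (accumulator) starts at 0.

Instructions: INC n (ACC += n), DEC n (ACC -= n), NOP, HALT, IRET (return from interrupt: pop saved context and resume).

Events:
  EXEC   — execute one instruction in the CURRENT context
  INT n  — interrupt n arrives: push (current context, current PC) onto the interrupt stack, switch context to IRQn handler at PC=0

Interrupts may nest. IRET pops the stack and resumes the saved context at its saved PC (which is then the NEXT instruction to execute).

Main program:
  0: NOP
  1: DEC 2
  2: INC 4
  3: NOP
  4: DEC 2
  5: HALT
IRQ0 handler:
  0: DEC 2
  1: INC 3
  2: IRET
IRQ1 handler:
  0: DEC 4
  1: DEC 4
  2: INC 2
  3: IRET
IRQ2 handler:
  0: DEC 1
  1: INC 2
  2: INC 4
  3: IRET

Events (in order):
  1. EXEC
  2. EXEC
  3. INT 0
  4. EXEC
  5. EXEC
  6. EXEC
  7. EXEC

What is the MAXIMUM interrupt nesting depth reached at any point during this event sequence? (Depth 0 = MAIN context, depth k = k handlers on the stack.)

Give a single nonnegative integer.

Answer: 1

Derivation:
Event 1 (EXEC): [MAIN] PC=0: NOP [depth=0]
Event 2 (EXEC): [MAIN] PC=1: DEC 2 -> ACC=-2 [depth=0]
Event 3 (INT 0): INT 0 arrives: push (MAIN, PC=2), enter IRQ0 at PC=0 (depth now 1) [depth=1]
Event 4 (EXEC): [IRQ0] PC=0: DEC 2 -> ACC=-4 [depth=1]
Event 5 (EXEC): [IRQ0] PC=1: INC 3 -> ACC=-1 [depth=1]
Event 6 (EXEC): [IRQ0] PC=2: IRET -> resume MAIN at PC=2 (depth now 0) [depth=0]
Event 7 (EXEC): [MAIN] PC=2: INC 4 -> ACC=3 [depth=0]
Max depth observed: 1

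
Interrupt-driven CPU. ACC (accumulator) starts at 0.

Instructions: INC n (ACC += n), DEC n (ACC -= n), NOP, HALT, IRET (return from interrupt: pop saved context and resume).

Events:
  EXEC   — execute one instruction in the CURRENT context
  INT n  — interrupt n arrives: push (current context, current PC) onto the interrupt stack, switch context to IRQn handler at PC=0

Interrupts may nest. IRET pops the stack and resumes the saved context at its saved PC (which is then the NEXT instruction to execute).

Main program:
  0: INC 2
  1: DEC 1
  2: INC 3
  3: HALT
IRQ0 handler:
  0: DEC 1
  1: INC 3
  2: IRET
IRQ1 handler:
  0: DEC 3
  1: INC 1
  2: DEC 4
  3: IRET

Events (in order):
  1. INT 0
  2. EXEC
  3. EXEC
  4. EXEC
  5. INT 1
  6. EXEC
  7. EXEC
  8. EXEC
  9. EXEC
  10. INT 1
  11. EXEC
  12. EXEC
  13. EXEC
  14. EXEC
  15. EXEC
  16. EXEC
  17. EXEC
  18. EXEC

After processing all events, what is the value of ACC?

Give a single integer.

Answer: -6

Derivation:
Event 1 (INT 0): INT 0 arrives: push (MAIN, PC=0), enter IRQ0 at PC=0 (depth now 1)
Event 2 (EXEC): [IRQ0] PC=0: DEC 1 -> ACC=-1
Event 3 (EXEC): [IRQ0] PC=1: INC 3 -> ACC=2
Event 4 (EXEC): [IRQ0] PC=2: IRET -> resume MAIN at PC=0 (depth now 0)
Event 5 (INT 1): INT 1 arrives: push (MAIN, PC=0), enter IRQ1 at PC=0 (depth now 1)
Event 6 (EXEC): [IRQ1] PC=0: DEC 3 -> ACC=-1
Event 7 (EXEC): [IRQ1] PC=1: INC 1 -> ACC=0
Event 8 (EXEC): [IRQ1] PC=2: DEC 4 -> ACC=-4
Event 9 (EXEC): [IRQ1] PC=3: IRET -> resume MAIN at PC=0 (depth now 0)
Event 10 (INT 1): INT 1 arrives: push (MAIN, PC=0), enter IRQ1 at PC=0 (depth now 1)
Event 11 (EXEC): [IRQ1] PC=0: DEC 3 -> ACC=-7
Event 12 (EXEC): [IRQ1] PC=1: INC 1 -> ACC=-6
Event 13 (EXEC): [IRQ1] PC=2: DEC 4 -> ACC=-10
Event 14 (EXEC): [IRQ1] PC=3: IRET -> resume MAIN at PC=0 (depth now 0)
Event 15 (EXEC): [MAIN] PC=0: INC 2 -> ACC=-8
Event 16 (EXEC): [MAIN] PC=1: DEC 1 -> ACC=-9
Event 17 (EXEC): [MAIN] PC=2: INC 3 -> ACC=-6
Event 18 (EXEC): [MAIN] PC=3: HALT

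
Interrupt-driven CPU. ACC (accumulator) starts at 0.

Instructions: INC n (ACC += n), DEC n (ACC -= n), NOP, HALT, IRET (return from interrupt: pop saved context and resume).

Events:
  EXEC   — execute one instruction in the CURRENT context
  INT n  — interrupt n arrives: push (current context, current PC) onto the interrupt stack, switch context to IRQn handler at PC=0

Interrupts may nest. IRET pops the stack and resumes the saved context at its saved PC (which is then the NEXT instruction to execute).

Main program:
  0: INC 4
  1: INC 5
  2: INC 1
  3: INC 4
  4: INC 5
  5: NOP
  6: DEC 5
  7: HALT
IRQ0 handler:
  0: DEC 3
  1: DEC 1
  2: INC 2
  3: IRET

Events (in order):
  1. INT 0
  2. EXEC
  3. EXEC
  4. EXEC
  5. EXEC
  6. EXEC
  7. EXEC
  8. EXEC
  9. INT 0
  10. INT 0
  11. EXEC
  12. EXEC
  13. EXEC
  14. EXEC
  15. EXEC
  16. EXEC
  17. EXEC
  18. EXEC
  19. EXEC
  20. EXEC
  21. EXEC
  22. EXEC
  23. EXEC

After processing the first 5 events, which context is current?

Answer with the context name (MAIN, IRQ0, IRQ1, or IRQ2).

Event 1 (INT 0): INT 0 arrives: push (MAIN, PC=0), enter IRQ0 at PC=0 (depth now 1)
Event 2 (EXEC): [IRQ0] PC=0: DEC 3 -> ACC=-3
Event 3 (EXEC): [IRQ0] PC=1: DEC 1 -> ACC=-4
Event 4 (EXEC): [IRQ0] PC=2: INC 2 -> ACC=-2
Event 5 (EXEC): [IRQ0] PC=3: IRET -> resume MAIN at PC=0 (depth now 0)

Answer: MAIN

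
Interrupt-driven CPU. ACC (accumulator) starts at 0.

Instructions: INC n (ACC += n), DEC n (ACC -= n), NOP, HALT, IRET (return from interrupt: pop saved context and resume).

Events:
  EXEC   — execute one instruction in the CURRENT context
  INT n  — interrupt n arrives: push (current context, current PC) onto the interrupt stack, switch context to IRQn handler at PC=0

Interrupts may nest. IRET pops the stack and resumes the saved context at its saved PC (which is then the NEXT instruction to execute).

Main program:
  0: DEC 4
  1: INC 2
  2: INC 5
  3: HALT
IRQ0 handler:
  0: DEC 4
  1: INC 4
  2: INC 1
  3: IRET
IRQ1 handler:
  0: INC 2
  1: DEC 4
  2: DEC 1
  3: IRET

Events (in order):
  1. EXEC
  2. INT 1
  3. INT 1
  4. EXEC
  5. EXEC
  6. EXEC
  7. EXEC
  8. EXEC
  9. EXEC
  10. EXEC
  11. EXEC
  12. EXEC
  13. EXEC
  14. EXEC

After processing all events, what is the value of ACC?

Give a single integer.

Answer: -3

Derivation:
Event 1 (EXEC): [MAIN] PC=0: DEC 4 -> ACC=-4
Event 2 (INT 1): INT 1 arrives: push (MAIN, PC=1), enter IRQ1 at PC=0 (depth now 1)
Event 3 (INT 1): INT 1 arrives: push (IRQ1, PC=0), enter IRQ1 at PC=0 (depth now 2)
Event 4 (EXEC): [IRQ1] PC=0: INC 2 -> ACC=-2
Event 5 (EXEC): [IRQ1] PC=1: DEC 4 -> ACC=-6
Event 6 (EXEC): [IRQ1] PC=2: DEC 1 -> ACC=-7
Event 7 (EXEC): [IRQ1] PC=3: IRET -> resume IRQ1 at PC=0 (depth now 1)
Event 8 (EXEC): [IRQ1] PC=0: INC 2 -> ACC=-5
Event 9 (EXEC): [IRQ1] PC=1: DEC 4 -> ACC=-9
Event 10 (EXEC): [IRQ1] PC=2: DEC 1 -> ACC=-10
Event 11 (EXEC): [IRQ1] PC=3: IRET -> resume MAIN at PC=1 (depth now 0)
Event 12 (EXEC): [MAIN] PC=1: INC 2 -> ACC=-8
Event 13 (EXEC): [MAIN] PC=2: INC 5 -> ACC=-3
Event 14 (EXEC): [MAIN] PC=3: HALT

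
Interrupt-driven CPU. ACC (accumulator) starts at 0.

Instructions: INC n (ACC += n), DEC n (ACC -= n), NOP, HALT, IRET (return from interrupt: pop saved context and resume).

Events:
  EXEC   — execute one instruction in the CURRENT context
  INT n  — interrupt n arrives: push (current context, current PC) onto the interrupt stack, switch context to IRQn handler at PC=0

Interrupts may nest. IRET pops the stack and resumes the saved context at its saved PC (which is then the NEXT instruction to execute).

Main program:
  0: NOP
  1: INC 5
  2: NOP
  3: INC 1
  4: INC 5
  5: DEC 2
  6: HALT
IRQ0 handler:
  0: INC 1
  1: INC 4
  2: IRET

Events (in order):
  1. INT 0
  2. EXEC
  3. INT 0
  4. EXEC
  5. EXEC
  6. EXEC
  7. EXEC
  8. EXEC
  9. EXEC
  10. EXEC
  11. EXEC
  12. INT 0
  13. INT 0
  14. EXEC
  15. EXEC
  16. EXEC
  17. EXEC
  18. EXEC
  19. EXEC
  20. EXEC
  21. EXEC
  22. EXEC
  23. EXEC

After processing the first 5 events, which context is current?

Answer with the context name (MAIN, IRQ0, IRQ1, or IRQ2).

Event 1 (INT 0): INT 0 arrives: push (MAIN, PC=0), enter IRQ0 at PC=0 (depth now 1)
Event 2 (EXEC): [IRQ0] PC=0: INC 1 -> ACC=1
Event 3 (INT 0): INT 0 arrives: push (IRQ0, PC=1), enter IRQ0 at PC=0 (depth now 2)
Event 4 (EXEC): [IRQ0] PC=0: INC 1 -> ACC=2
Event 5 (EXEC): [IRQ0] PC=1: INC 4 -> ACC=6

Answer: IRQ0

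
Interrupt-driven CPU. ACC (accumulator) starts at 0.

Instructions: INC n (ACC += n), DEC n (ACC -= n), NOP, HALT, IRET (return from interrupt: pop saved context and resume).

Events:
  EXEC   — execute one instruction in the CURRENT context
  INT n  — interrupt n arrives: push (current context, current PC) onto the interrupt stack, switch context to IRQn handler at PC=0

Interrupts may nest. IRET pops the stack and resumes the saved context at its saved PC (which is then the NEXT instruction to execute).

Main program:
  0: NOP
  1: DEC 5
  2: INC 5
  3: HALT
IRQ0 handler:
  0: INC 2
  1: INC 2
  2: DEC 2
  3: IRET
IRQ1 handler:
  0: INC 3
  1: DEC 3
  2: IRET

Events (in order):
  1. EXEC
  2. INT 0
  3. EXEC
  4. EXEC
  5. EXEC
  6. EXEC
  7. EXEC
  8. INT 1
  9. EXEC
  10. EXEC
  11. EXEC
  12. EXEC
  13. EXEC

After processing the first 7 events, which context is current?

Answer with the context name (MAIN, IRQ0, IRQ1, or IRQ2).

Answer: MAIN

Derivation:
Event 1 (EXEC): [MAIN] PC=0: NOP
Event 2 (INT 0): INT 0 arrives: push (MAIN, PC=1), enter IRQ0 at PC=0 (depth now 1)
Event 3 (EXEC): [IRQ0] PC=0: INC 2 -> ACC=2
Event 4 (EXEC): [IRQ0] PC=1: INC 2 -> ACC=4
Event 5 (EXEC): [IRQ0] PC=2: DEC 2 -> ACC=2
Event 6 (EXEC): [IRQ0] PC=3: IRET -> resume MAIN at PC=1 (depth now 0)
Event 7 (EXEC): [MAIN] PC=1: DEC 5 -> ACC=-3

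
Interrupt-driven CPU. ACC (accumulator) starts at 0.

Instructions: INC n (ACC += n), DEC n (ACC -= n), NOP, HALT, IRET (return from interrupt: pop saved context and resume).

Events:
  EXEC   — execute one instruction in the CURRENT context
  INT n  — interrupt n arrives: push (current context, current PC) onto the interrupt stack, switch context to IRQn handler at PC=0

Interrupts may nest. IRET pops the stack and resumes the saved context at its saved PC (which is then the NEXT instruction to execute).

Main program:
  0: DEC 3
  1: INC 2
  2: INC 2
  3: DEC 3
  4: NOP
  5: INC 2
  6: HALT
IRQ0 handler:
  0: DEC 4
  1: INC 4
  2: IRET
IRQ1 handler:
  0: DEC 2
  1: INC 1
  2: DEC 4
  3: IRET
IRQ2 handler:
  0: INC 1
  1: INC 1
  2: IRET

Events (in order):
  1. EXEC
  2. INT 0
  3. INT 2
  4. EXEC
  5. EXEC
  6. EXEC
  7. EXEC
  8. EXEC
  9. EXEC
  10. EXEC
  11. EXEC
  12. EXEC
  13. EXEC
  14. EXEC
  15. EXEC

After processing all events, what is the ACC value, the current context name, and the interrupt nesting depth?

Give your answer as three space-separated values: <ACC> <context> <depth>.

Event 1 (EXEC): [MAIN] PC=0: DEC 3 -> ACC=-3
Event 2 (INT 0): INT 0 arrives: push (MAIN, PC=1), enter IRQ0 at PC=0 (depth now 1)
Event 3 (INT 2): INT 2 arrives: push (IRQ0, PC=0), enter IRQ2 at PC=0 (depth now 2)
Event 4 (EXEC): [IRQ2] PC=0: INC 1 -> ACC=-2
Event 5 (EXEC): [IRQ2] PC=1: INC 1 -> ACC=-1
Event 6 (EXEC): [IRQ2] PC=2: IRET -> resume IRQ0 at PC=0 (depth now 1)
Event 7 (EXEC): [IRQ0] PC=0: DEC 4 -> ACC=-5
Event 8 (EXEC): [IRQ0] PC=1: INC 4 -> ACC=-1
Event 9 (EXEC): [IRQ0] PC=2: IRET -> resume MAIN at PC=1 (depth now 0)
Event 10 (EXEC): [MAIN] PC=1: INC 2 -> ACC=1
Event 11 (EXEC): [MAIN] PC=2: INC 2 -> ACC=3
Event 12 (EXEC): [MAIN] PC=3: DEC 3 -> ACC=0
Event 13 (EXEC): [MAIN] PC=4: NOP
Event 14 (EXEC): [MAIN] PC=5: INC 2 -> ACC=2
Event 15 (EXEC): [MAIN] PC=6: HALT

Answer: 2 MAIN 0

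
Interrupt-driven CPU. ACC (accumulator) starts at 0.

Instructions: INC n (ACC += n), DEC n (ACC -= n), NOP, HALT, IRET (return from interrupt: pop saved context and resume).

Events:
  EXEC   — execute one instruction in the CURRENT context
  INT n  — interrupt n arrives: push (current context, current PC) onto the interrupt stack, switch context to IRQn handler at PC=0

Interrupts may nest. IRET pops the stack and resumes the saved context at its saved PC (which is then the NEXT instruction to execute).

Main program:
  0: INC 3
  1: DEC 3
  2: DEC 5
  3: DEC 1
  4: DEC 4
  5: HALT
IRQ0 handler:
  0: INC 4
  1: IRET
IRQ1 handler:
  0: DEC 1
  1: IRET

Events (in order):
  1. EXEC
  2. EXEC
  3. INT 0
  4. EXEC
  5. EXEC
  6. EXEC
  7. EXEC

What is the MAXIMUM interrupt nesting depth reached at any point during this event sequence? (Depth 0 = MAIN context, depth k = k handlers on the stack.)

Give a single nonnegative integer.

Answer: 1

Derivation:
Event 1 (EXEC): [MAIN] PC=0: INC 3 -> ACC=3 [depth=0]
Event 2 (EXEC): [MAIN] PC=1: DEC 3 -> ACC=0 [depth=0]
Event 3 (INT 0): INT 0 arrives: push (MAIN, PC=2), enter IRQ0 at PC=0 (depth now 1) [depth=1]
Event 4 (EXEC): [IRQ0] PC=0: INC 4 -> ACC=4 [depth=1]
Event 5 (EXEC): [IRQ0] PC=1: IRET -> resume MAIN at PC=2 (depth now 0) [depth=0]
Event 6 (EXEC): [MAIN] PC=2: DEC 5 -> ACC=-1 [depth=0]
Event 7 (EXEC): [MAIN] PC=3: DEC 1 -> ACC=-2 [depth=0]
Max depth observed: 1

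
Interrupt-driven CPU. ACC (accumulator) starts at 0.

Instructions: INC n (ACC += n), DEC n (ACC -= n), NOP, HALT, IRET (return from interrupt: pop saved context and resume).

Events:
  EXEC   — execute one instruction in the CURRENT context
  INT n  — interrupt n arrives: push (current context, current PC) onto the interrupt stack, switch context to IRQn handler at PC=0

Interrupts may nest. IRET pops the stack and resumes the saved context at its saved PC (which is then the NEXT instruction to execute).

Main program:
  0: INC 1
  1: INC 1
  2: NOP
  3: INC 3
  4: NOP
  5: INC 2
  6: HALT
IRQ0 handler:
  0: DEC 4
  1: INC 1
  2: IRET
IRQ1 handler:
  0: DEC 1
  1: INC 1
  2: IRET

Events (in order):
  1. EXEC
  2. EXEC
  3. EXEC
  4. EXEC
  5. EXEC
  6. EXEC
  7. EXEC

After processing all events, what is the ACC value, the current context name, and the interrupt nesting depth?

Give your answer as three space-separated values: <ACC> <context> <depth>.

Answer: 7 MAIN 0

Derivation:
Event 1 (EXEC): [MAIN] PC=0: INC 1 -> ACC=1
Event 2 (EXEC): [MAIN] PC=1: INC 1 -> ACC=2
Event 3 (EXEC): [MAIN] PC=2: NOP
Event 4 (EXEC): [MAIN] PC=3: INC 3 -> ACC=5
Event 5 (EXEC): [MAIN] PC=4: NOP
Event 6 (EXEC): [MAIN] PC=5: INC 2 -> ACC=7
Event 7 (EXEC): [MAIN] PC=6: HALT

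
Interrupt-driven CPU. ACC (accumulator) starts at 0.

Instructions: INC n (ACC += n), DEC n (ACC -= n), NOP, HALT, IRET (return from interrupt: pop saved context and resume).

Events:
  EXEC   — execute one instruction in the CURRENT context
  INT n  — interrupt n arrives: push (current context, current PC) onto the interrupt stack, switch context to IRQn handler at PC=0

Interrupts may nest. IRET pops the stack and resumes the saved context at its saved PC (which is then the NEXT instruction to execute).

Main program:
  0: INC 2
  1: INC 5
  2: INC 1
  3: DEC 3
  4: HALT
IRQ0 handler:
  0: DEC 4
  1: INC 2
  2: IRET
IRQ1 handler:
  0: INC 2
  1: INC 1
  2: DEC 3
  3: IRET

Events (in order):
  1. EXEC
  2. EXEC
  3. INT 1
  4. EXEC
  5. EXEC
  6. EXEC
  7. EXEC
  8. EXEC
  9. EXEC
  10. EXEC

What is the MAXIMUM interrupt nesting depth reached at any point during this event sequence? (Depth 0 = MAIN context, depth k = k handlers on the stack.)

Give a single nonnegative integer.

Answer: 1

Derivation:
Event 1 (EXEC): [MAIN] PC=0: INC 2 -> ACC=2 [depth=0]
Event 2 (EXEC): [MAIN] PC=1: INC 5 -> ACC=7 [depth=0]
Event 3 (INT 1): INT 1 arrives: push (MAIN, PC=2), enter IRQ1 at PC=0 (depth now 1) [depth=1]
Event 4 (EXEC): [IRQ1] PC=0: INC 2 -> ACC=9 [depth=1]
Event 5 (EXEC): [IRQ1] PC=1: INC 1 -> ACC=10 [depth=1]
Event 6 (EXEC): [IRQ1] PC=2: DEC 3 -> ACC=7 [depth=1]
Event 7 (EXEC): [IRQ1] PC=3: IRET -> resume MAIN at PC=2 (depth now 0) [depth=0]
Event 8 (EXEC): [MAIN] PC=2: INC 1 -> ACC=8 [depth=0]
Event 9 (EXEC): [MAIN] PC=3: DEC 3 -> ACC=5 [depth=0]
Event 10 (EXEC): [MAIN] PC=4: HALT [depth=0]
Max depth observed: 1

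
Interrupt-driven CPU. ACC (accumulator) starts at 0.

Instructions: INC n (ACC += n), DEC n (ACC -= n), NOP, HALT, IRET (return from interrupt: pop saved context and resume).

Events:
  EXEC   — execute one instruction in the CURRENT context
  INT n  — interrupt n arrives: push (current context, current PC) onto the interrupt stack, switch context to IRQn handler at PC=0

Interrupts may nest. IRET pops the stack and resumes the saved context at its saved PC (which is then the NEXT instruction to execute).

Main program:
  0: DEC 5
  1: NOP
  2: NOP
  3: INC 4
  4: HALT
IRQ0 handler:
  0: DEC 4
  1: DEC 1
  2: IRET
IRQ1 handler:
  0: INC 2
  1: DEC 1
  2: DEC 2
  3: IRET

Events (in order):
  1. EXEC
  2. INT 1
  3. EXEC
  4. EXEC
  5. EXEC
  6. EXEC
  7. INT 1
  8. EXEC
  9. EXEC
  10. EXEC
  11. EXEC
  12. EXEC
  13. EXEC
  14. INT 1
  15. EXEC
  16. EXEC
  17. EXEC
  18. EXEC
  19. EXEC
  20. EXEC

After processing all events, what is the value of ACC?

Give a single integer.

Event 1 (EXEC): [MAIN] PC=0: DEC 5 -> ACC=-5
Event 2 (INT 1): INT 1 arrives: push (MAIN, PC=1), enter IRQ1 at PC=0 (depth now 1)
Event 3 (EXEC): [IRQ1] PC=0: INC 2 -> ACC=-3
Event 4 (EXEC): [IRQ1] PC=1: DEC 1 -> ACC=-4
Event 5 (EXEC): [IRQ1] PC=2: DEC 2 -> ACC=-6
Event 6 (EXEC): [IRQ1] PC=3: IRET -> resume MAIN at PC=1 (depth now 0)
Event 7 (INT 1): INT 1 arrives: push (MAIN, PC=1), enter IRQ1 at PC=0 (depth now 1)
Event 8 (EXEC): [IRQ1] PC=0: INC 2 -> ACC=-4
Event 9 (EXEC): [IRQ1] PC=1: DEC 1 -> ACC=-5
Event 10 (EXEC): [IRQ1] PC=2: DEC 2 -> ACC=-7
Event 11 (EXEC): [IRQ1] PC=3: IRET -> resume MAIN at PC=1 (depth now 0)
Event 12 (EXEC): [MAIN] PC=1: NOP
Event 13 (EXEC): [MAIN] PC=2: NOP
Event 14 (INT 1): INT 1 arrives: push (MAIN, PC=3), enter IRQ1 at PC=0 (depth now 1)
Event 15 (EXEC): [IRQ1] PC=0: INC 2 -> ACC=-5
Event 16 (EXEC): [IRQ1] PC=1: DEC 1 -> ACC=-6
Event 17 (EXEC): [IRQ1] PC=2: DEC 2 -> ACC=-8
Event 18 (EXEC): [IRQ1] PC=3: IRET -> resume MAIN at PC=3 (depth now 0)
Event 19 (EXEC): [MAIN] PC=3: INC 4 -> ACC=-4
Event 20 (EXEC): [MAIN] PC=4: HALT

Answer: -4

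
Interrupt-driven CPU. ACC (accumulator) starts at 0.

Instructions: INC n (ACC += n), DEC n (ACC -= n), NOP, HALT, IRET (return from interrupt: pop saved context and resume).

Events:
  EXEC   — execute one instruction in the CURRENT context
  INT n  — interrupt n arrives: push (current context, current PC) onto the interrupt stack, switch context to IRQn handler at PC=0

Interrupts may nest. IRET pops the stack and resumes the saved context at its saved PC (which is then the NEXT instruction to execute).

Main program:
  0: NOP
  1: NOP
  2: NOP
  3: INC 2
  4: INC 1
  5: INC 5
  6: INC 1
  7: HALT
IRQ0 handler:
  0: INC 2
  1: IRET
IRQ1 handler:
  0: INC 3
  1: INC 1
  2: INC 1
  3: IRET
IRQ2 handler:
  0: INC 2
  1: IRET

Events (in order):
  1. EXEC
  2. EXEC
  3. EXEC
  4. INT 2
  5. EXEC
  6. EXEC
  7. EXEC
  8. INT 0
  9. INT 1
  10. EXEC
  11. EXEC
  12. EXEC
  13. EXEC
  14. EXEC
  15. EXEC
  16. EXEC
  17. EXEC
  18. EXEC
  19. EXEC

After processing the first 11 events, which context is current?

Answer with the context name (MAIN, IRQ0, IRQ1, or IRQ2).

Answer: IRQ1

Derivation:
Event 1 (EXEC): [MAIN] PC=0: NOP
Event 2 (EXEC): [MAIN] PC=1: NOP
Event 3 (EXEC): [MAIN] PC=2: NOP
Event 4 (INT 2): INT 2 arrives: push (MAIN, PC=3), enter IRQ2 at PC=0 (depth now 1)
Event 5 (EXEC): [IRQ2] PC=0: INC 2 -> ACC=2
Event 6 (EXEC): [IRQ2] PC=1: IRET -> resume MAIN at PC=3 (depth now 0)
Event 7 (EXEC): [MAIN] PC=3: INC 2 -> ACC=4
Event 8 (INT 0): INT 0 arrives: push (MAIN, PC=4), enter IRQ0 at PC=0 (depth now 1)
Event 9 (INT 1): INT 1 arrives: push (IRQ0, PC=0), enter IRQ1 at PC=0 (depth now 2)
Event 10 (EXEC): [IRQ1] PC=0: INC 3 -> ACC=7
Event 11 (EXEC): [IRQ1] PC=1: INC 1 -> ACC=8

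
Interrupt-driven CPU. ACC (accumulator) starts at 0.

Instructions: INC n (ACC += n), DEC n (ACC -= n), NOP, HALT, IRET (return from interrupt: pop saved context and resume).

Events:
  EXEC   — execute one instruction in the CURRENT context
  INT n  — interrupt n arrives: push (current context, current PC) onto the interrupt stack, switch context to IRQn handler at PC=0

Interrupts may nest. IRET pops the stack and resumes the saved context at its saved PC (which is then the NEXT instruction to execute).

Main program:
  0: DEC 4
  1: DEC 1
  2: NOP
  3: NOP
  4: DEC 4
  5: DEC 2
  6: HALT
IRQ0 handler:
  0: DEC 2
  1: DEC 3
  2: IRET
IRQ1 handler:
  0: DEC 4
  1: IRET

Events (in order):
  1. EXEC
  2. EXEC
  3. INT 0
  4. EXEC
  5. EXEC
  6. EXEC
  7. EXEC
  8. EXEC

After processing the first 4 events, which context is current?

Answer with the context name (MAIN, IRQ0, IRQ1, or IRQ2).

Answer: IRQ0

Derivation:
Event 1 (EXEC): [MAIN] PC=0: DEC 4 -> ACC=-4
Event 2 (EXEC): [MAIN] PC=1: DEC 1 -> ACC=-5
Event 3 (INT 0): INT 0 arrives: push (MAIN, PC=2), enter IRQ0 at PC=0 (depth now 1)
Event 4 (EXEC): [IRQ0] PC=0: DEC 2 -> ACC=-7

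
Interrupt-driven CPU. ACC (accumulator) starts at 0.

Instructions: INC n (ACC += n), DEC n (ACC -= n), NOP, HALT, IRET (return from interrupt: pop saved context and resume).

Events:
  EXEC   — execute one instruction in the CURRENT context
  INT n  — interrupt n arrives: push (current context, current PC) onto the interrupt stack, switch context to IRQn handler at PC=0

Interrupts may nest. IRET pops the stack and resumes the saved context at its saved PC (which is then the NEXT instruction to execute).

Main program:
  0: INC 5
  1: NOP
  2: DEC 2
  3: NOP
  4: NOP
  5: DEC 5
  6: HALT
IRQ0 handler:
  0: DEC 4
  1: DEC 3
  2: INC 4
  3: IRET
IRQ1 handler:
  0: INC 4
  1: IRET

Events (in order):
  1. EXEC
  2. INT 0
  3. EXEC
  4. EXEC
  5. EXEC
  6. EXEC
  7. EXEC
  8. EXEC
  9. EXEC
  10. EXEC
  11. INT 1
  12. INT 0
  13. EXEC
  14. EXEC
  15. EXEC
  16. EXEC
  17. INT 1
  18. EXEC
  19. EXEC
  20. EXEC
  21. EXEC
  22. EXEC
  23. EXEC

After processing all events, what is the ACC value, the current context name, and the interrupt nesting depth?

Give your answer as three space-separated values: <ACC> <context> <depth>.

Event 1 (EXEC): [MAIN] PC=0: INC 5 -> ACC=5
Event 2 (INT 0): INT 0 arrives: push (MAIN, PC=1), enter IRQ0 at PC=0 (depth now 1)
Event 3 (EXEC): [IRQ0] PC=0: DEC 4 -> ACC=1
Event 4 (EXEC): [IRQ0] PC=1: DEC 3 -> ACC=-2
Event 5 (EXEC): [IRQ0] PC=2: INC 4 -> ACC=2
Event 6 (EXEC): [IRQ0] PC=3: IRET -> resume MAIN at PC=1 (depth now 0)
Event 7 (EXEC): [MAIN] PC=1: NOP
Event 8 (EXEC): [MAIN] PC=2: DEC 2 -> ACC=0
Event 9 (EXEC): [MAIN] PC=3: NOP
Event 10 (EXEC): [MAIN] PC=4: NOP
Event 11 (INT 1): INT 1 arrives: push (MAIN, PC=5), enter IRQ1 at PC=0 (depth now 1)
Event 12 (INT 0): INT 0 arrives: push (IRQ1, PC=0), enter IRQ0 at PC=0 (depth now 2)
Event 13 (EXEC): [IRQ0] PC=0: DEC 4 -> ACC=-4
Event 14 (EXEC): [IRQ0] PC=1: DEC 3 -> ACC=-7
Event 15 (EXEC): [IRQ0] PC=2: INC 4 -> ACC=-3
Event 16 (EXEC): [IRQ0] PC=3: IRET -> resume IRQ1 at PC=0 (depth now 1)
Event 17 (INT 1): INT 1 arrives: push (IRQ1, PC=0), enter IRQ1 at PC=0 (depth now 2)
Event 18 (EXEC): [IRQ1] PC=0: INC 4 -> ACC=1
Event 19 (EXEC): [IRQ1] PC=1: IRET -> resume IRQ1 at PC=0 (depth now 1)
Event 20 (EXEC): [IRQ1] PC=0: INC 4 -> ACC=5
Event 21 (EXEC): [IRQ1] PC=1: IRET -> resume MAIN at PC=5 (depth now 0)
Event 22 (EXEC): [MAIN] PC=5: DEC 5 -> ACC=0
Event 23 (EXEC): [MAIN] PC=6: HALT

Answer: 0 MAIN 0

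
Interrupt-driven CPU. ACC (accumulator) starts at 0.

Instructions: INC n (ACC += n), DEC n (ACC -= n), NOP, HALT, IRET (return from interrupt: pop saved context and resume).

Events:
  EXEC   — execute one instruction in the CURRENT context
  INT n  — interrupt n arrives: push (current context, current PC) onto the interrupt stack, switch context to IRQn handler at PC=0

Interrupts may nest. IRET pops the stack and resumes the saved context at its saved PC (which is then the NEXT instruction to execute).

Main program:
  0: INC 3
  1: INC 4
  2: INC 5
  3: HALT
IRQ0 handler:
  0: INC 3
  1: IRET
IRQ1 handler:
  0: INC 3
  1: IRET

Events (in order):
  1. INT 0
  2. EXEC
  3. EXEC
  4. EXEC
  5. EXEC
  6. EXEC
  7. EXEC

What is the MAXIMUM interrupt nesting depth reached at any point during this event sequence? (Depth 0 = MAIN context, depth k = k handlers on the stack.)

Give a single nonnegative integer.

Answer: 1

Derivation:
Event 1 (INT 0): INT 0 arrives: push (MAIN, PC=0), enter IRQ0 at PC=0 (depth now 1) [depth=1]
Event 2 (EXEC): [IRQ0] PC=0: INC 3 -> ACC=3 [depth=1]
Event 3 (EXEC): [IRQ0] PC=1: IRET -> resume MAIN at PC=0 (depth now 0) [depth=0]
Event 4 (EXEC): [MAIN] PC=0: INC 3 -> ACC=6 [depth=0]
Event 5 (EXEC): [MAIN] PC=1: INC 4 -> ACC=10 [depth=0]
Event 6 (EXEC): [MAIN] PC=2: INC 5 -> ACC=15 [depth=0]
Event 7 (EXEC): [MAIN] PC=3: HALT [depth=0]
Max depth observed: 1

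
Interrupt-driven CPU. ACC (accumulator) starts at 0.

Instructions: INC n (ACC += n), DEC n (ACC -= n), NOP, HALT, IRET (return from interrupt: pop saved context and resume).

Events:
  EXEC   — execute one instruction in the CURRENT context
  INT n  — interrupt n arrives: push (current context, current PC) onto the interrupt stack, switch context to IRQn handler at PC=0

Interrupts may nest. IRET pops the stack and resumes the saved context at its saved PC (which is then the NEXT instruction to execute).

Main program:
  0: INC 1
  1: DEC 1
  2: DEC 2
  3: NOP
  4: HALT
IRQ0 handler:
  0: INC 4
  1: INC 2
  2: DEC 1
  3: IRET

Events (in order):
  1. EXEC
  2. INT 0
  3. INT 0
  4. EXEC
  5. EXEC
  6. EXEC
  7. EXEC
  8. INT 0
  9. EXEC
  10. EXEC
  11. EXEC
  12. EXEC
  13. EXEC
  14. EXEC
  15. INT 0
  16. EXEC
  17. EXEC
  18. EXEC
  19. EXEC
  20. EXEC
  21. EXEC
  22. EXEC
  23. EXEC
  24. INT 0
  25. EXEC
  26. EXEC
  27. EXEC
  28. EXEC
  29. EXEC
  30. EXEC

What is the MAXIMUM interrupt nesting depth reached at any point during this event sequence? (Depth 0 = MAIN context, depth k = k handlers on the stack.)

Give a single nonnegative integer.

Event 1 (EXEC): [MAIN] PC=0: INC 1 -> ACC=1 [depth=0]
Event 2 (INT 0): INT 0 arrives: push (MAIN, PC=1), enter IRQ0 at PC=0 (depth now 1) [depth=1]
Event 3 (INT 0): INT 0 arrives: push (IRQ0, PC=0), enter IRQ0 at PC=0 (depth now 2) [depth=2]
Event 4 (EXEC): [IRQ0] PC=0: INC 4 -> ACC=5 [depth=2]
Event 5 (EXEC): [IRQ0] PC=1: INC 2 -> ACC=7 [depth=2]
Event 6 (EXEC): [IRQ0] PC=2: DEC 1 -> ACC=6 [depth=2]
Event 7 (EXEC): [IRQ0] PC=3: IRET -> resume IRQ0 at PC=0 (depth now 1) [depth=1]
Event 8 (INT 0): INT 0 arrives: push (IRQ0, PC=0), enter IRQ0 at PC=0 (depth now 2) [depth=2]
Event 9 (EXEC): [IRQ0] PC=0: INC 4 -> ACC=10 [depth=2]
Event 10 (EXEC): [IRQ0] PC=1: INC 2 -> ACC=12 [depth=2]
Event 11 (EXEC): [IRQ0] PC=2: DEC 1 -> ACC=11 [depth=2]
Event 12 (EXEC): [IRQ0] PC=3: IRET -> resume IRQ0 at PC=0 (depth now 1) [depth=1]
Event 13 (EXEC): [IRQ0] PC=0: INC 4 -> ACC=15 [depth=1]
Event 14 (EXEC): [IRQ0] PC=1: INC 2 -> ACC=17 [depth=1]
Event 15 (INT 0): INT 0 arrives: push (IRQ0, PC=2), enter IRQ0 at PC=0 (depth now 2) [depth=2]
Event 16 (EXEC): [IRQ0] PC=0: INC 4 -> ACC=21 [depth=2]
Event 17 (EXEC): [IRQ0] PC=1: INC 2 -> ACC=23 [depth=2]
Event 18 (EXEC): [IRQ0] PC=2: DEC 1 -> ACC=22 [depth=2]
Event 19 (EXEC): [IRQ0] PC=3: IRET -> resume IRQ0 at PC=2 (depth now 1) [depth=1]
Event 20 (EXEC): [IRQ0] PC=2: DEC 1 -> ACC=21 [depth=1]
Event 21 (EXEC): [IRQ0] PC=3: IRET -> resume MAIN at PC=1 (depth now 0) [depth=0]
Event 22 (EXEC): [MAIN] PC=1: DEC 1 -> ACC=20 [depth=0]
Event 23 (EXEC): [MAIN] PC=2: DEC 2 -> ACC=18 [depth=0]
Event 24 (INT 0): INT 0 arrives: push (MAIN, PC=3), enter IRQ0 at PC=0 (depth now 1) [depth=1]
Event 25 (EXEC): [IRQ0] PC=0: INC 4 -> ACC=22 [depth=1]
Event 26 (EXEC): [IRQ0] PC=1: INC 2 -> ACC=24 [depth=1]
Event 27 (EXEC): [IRQ0] PC=2: DEC 1 -> ACC=23 [depth=1]
Event 28 (EXEC): [IRQ0] PC=3: IRET -> resume MAIN at PC=3 (depth now 0) [depth=0]
Event 29 (EXEC): [MAIN] PC=3: NOP [depth=0]
Event 30 (EXEC): [MAIN] PC=4: HALT [depth=0]
Max depth observed: 2

Answer: 2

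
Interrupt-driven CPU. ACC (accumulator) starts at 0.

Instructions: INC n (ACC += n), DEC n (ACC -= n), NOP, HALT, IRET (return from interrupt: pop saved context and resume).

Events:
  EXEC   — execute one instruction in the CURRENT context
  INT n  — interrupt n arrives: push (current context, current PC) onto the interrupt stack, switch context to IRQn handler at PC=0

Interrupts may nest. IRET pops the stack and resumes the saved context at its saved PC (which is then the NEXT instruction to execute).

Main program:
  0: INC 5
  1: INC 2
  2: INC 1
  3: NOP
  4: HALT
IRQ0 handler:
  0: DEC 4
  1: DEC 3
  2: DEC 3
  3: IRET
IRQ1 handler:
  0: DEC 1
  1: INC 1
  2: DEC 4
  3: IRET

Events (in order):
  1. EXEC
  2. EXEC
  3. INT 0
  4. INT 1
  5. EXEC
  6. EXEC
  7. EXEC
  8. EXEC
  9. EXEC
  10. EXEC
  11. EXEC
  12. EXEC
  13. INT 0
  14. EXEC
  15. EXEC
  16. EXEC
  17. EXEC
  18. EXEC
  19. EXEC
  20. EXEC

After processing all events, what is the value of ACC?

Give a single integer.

Answer: -16

Derivation:
Event 1 (EXEC): [MAIN] PC=0: INC 5 -> ACC=5
Event 2 (EXEC): [MAIN] PC=1: INC 2 -> ACC=7
Event 3 (INT 0): INT 0 arrives: push (MAIN, PC=2), enter IRQ0 at PC=0 (depth now 1)
Event 4 (INT 1): INT 1 arrives: push (IRQ0, PC=0), enter IRQ1 at PC=0 (depth now 2)
Event 5 (EXEC): [IRQ1] PC=0: DEC 1 -> ACC=6
Event 6 (EXEC): [IRQ1] PC=1: INC 1 -> ACC=7
Event 7 (EXEC): [IRQ1] PC=2: DEC 4 -> ACC=3
Event 8 (EXEC): [IRQ1] PC=3: IRET -> resume IRQ0 at PC=0 (depth now 1)
Event 9 (EXEC): [IRQ0] PC=0: DEC 4 -> ACC=-1
Event 10 (EXEC): [IRQ0] PC=1: DEC 3 -> ACC=-4
Event 11 (EXEC): [IRQ0] PC=2: DEC 3 -> ACC=-7
Event 12 (EXEC): [IRQ0] PC=3: IRET -> resume MAIN at PC=2 (depth now 0)
Event 13 (INT 0): INT 0 arrives: push (MAIN, PC=2), enter IRQ0 at PC=0 (depth now 1)
Event 14 (EXEC): [IRQ0] PC=0: DEC 4 -> ACC=-11
Event 15 (EXEC): [IRQ0] PC=1: DEC 3 -> ACC=-14
Event 16 (EXEC): [IRQ0] PC=2: DEC 3 -> ACC=-17
Event 17 (EXEC): [IRQ0] PC=3: IRET -> resume MAIN at PC=2 (depth now 0)
Event 18 (EXEC): [MAIN] PC=2: INC 1 -> ACC=-16
Event 19 (EXEC): [MAIN] PC=3: NOP
Event 20 (EXEC): [MAIN] PC=4: HALT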